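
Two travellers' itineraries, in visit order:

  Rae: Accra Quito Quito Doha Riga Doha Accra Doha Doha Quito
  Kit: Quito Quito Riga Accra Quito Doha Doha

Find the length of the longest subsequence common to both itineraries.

Taking Quito (Rae #2, Kit #1) → Quito (Rae #3, Kit #2) → Riga (Rae #5, Kit #3) → Accra (Rae #7, Kit #4) → Doha (Rae #8, Kit #6) → Doha (Rae #9, Kit #7) gives a common subsequence of length 6. dp[10][7] = 6 confirms this is the maximum.

6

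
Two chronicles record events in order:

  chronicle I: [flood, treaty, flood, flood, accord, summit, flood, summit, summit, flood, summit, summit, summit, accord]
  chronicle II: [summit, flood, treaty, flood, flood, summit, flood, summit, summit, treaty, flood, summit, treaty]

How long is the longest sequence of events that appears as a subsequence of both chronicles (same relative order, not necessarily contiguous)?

10

Pick flood [1,2], then treaty [2,3], then flood [3,4], then flood [4,5], then summit [6,6], then flood [7,7], then summit [8,8], then summit [9,9], then flood [10,11], then summit [11,12]; all 10 events appear in both, in order, and the DP table's final entry dp[14][13] is also 10, so no common subsequence is longer.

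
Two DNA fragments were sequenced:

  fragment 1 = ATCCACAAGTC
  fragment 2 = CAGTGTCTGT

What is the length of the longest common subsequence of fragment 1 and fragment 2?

5

Let dp[i][j] be the LCS length of the first i bases of fragment 1 and the first j bases of fragment 2. dp[i][j] = dp[i-1][j-1]+1 when the i-th and j-th bases match, else max(dp[i-1][j], dp[i][j-1]).
    ·  C  A  G  T  G  T  C  T  G  T
 ·  0  0  0  0  0  0  0  0  0  0  0
 A  0  0  1  1  1  1  1  1  1  1  1
 T  0  0  1  1  2  2  2  2  2  2  2
 C  0  1  1  1  2  2  2  3  3  3  3
 C  0  1  1  1  2  2  2  3  3  3  3
 A  0  1  2  2  2  2  2  3  3  3  3
 C  0  1  2  2  2  2  2  3  3  3  3
 A  0  1  2  2  2  2  2  3  3  3  3
 A  0  1  2  2  2  2  2  3  3  3  3
 G  0  1  2  3  3  3  3  3  3  4  4
 T  0  1  2  3  4  4  4  4  4  4  5
 C  0  1  2  3  4  4  4  5  5  5  5
dp[11][10] = 5. One LCS (by backtracking along matches): ATCGT.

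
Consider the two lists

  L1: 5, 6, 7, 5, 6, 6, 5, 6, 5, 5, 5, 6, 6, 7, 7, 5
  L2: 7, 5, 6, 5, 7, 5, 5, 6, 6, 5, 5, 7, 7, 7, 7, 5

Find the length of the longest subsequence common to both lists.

11

Match 5 [1,2], then 6 [2,3], then 7 [3,5], then 5 [4,7], then 6 [5,8], then 6 [6,9], then 5 [7,10], then 5 [9,11], then 7 [14,14], then 7 [15,15], then 5 [16,16] — 11 values in the same relative order in both. Since dp[16][16] = 11, nothing longer is possible.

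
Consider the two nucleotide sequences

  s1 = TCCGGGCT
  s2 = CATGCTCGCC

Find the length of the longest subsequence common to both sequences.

Let dp[i][j] be the LCS length of the first i bases of s1 and the first j bases of s2. dp[i][j] = dp[i-1][j-1]+1 when the i-th and j-th bases match, else max(dp[i-1][j], dp[i][j-1]).
    ·  C  A  T  G  C  T  C  G  C  C
 ·  0  0  0  0  0  0  0  0  0  0  0
 T  0  0  0  1  1  1  1  1  1  1  1
 C  0  1  1  1  1  2  2  2  2  2  2
 C  0  1  1  1  1  2  2  3  3  3  3
 G  0  1  1  1  2  2  2  3  4  4  4
 G  0  1  1  1  2  2  2  3  4  4  4
 G  0  1  1  1  2  2  2  3  4  4  4
 C  0  1  1  1  2  3  3  3  4  5  5
 T  0  1  1  2  2  3  4  4  4  5  5
dp[8][10] = 5. One LCS (by backtracking along matches): TCCGC.

5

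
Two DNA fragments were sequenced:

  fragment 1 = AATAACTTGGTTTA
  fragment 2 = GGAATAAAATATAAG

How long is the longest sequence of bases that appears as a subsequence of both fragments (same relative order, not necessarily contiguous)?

8

Taking A [1,3]; then A [2,4]; then T [3,5]; then A [4,8]; then A [5,9]; then T [7,10]; then T [8,12]; then G [10,15] gives a common subsequence of length 8, and the DP table's final entry dp[14][15] is also 8, so no common subsequence is longer.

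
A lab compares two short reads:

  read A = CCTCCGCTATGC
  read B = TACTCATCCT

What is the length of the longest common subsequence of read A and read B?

6

Taking C [1,3]; then C [2,5]; then T [3,7]; then C [5,8]; then C [7,9]; then T [10,10] gives a common subsequence of length 6. Since dp[12][10] = 6, nothing longer is possible.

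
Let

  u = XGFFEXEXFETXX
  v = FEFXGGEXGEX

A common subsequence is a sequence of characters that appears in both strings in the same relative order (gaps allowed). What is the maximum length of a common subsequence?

Match F at u[3]=v[1]; then F at u[4]=v[3]; then X at u[6]=v[4]; then E at u[7]=v[7]; then X at u[8]=v[8]; then E at u[10]=v[10]; then X at u[13]=v[11] — 7 characters in the same relative order in both. Since dp[13][11] = 7, nothing longer is possible.

7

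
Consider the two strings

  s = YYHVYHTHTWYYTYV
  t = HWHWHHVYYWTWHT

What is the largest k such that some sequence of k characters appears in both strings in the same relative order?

Match H at s[3]=t[6], V at s[4]=t[7], Y at s[5]=t[9], T at s[7]=t[11], H at s[8]=t[13], T at s[13]=t[14] — 6 characters in the same relative order in both, and the DP table's final entry dp[15][14] is also 6, so no common subsequence is longer.

6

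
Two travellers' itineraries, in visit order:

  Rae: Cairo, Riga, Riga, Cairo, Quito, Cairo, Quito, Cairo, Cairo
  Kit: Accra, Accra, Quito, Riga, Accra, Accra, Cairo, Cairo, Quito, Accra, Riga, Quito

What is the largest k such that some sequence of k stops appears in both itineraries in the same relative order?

Taking Cairo at Rae[1]=Kit[7], Cairo at Rae[4]=Kit[8], Quito at Rae[5]=Kit[9], Quito at Rae[7]=Kit[12] gives a common subsequence of length 4. dp[9][12] = 4 confirms this is the maximum.

4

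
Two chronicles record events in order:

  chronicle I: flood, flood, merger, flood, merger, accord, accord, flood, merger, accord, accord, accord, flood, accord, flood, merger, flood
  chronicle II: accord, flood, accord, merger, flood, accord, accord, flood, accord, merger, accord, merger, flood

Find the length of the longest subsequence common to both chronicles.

Match flood (chronicle I #1, chronicle II #2) → merger (chronicle I #3, chronicle II #4) → flood (chronicle I #4, chronicle II #5) → accord (chronicle I #6, chronicle II #6) → accord (chronicle I #7, chronicle II #7) → flood (chronicle I #8, chronicle II #8) → merger (chronicle I #9, chronicle II #10) → accord (chronicle I #14, chronicle II #11) → merger (chronicle I #16, chronicle II #12) → flood (chronicle I #17, chronicle II #13) — 10 events in the same relative order in both. Since dp[17][13] = 10, nothing longer is possible.

10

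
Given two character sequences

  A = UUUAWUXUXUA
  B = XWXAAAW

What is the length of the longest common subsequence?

3

Let dp[i][j] be the LCS length of the first i characters of A and the first j characters of B. dp[i][j] = dp[i-1][j-1]+1 when the i-th and j-th characters match, else max(dp[i-1][j], dp[i][j-1]).
    ·  X  W  X  A  A  A  W
 ·  0  0  0  0  0  0  0  0
 U  0  0  0  0  0  0  0  0
 U  0  0  0  0  0  0  0  0
 U  0  0  0  0  0  0  0  0
 A  0  0  0  0  1  1  1  1
 W  0  0  1  1  1  1  1  2
 U  0  0  1  1  1  1  1  2
 X  0  1  1  2  2  2  2  2
 U  0  1  1  2  2  2  2  2
 X  0  1  1  2  2  2  2  2
 U  0  1  1  2  2  2  2  2
 A  0  1  1  2  3  3  3  3
dp[11][7] = 3. One LCS (by backtracking along matches): WXA.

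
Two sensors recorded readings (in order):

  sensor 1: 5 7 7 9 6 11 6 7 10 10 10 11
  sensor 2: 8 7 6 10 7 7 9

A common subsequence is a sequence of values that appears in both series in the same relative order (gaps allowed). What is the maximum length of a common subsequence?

3

Pick 7 at sensor 1[2]=sensor 2[5]; then 7 at sensor 1[3]=sensor 2[6]; then 9 at sensor 1[4]=sensor 2[7]; all 3 values appear in both, in order, and the DP table's final entry dp[12][7] is also 3, so no common subsequence is longer.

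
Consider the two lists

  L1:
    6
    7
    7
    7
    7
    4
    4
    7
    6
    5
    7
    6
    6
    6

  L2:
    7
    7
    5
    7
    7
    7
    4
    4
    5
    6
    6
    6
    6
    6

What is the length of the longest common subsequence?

10

Pick 7 [2,2], then 7 [3,4], then 7 [4,5], then 7 [5,6], then 4 [6,7], then 4 [7,8], then 6 [9,11], then 6 [12,12], then 6 [13,13], then 6 [14,14]; all 10 values appear in both, in order, and the DP table's final entry dp[14][14] is also 10, so no common subsequence is longer.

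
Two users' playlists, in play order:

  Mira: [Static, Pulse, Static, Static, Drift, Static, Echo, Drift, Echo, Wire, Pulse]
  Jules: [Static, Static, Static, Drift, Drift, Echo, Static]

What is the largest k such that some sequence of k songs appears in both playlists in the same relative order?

Match Static at Mira[1]=Jules[1]; then Static at Mira[3]=Jules[2]; then Static at Mira[4]=Jules[3]; then Drift at Mira[5]=Jules[4]; then Drift at Mira[8]=Jules[5]; then Echo at Mira[9]=Jules[6] — 6 songs in the same relative order in both, and the DP table's final entry dp[11][7] is also 6, so no common subsequence is longer.

6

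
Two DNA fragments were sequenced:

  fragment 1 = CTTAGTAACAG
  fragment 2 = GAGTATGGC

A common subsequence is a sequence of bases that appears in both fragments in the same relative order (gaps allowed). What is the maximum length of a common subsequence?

Pick A (fragment 1 #4, fragment 2 #2), G (fragment 1 #5, fragment 2 #3), T (fragment 1 #6, fragment 2 #4), A (fragment 1 #7, fragment 2 #5), C (fragment 1 #9, fragment 2 #9); all 5 bases appear in both, in order. The LCS DP gives dp[11][9] = 5, so this is optimal.

5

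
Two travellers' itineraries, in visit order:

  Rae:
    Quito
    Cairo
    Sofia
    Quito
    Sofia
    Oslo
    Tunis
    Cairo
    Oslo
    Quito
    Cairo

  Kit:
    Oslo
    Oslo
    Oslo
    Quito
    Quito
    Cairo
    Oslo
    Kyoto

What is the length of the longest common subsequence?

4

One common subsequence of length 4: Quito at Rae[1]=Kit[4]; then Quito at Rae[4]=Kit[5]; then Cairo at Rae[8]=Kit[6]; then Oslo at Rae[9]=Kit[7]. The LCS DP gives dp[11][8] = 4, so this is optimal.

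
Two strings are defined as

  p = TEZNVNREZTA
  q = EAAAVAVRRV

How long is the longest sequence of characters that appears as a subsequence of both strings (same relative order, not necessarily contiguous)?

3

Let dp[i][j] be the LCS length of the first i characters of p and the first j characters of q. dp[i][j] = dp[i-1][j-1]+1 when the i-th and j-th characters match, else max(dp[i-1][j], dp[i][j-1]).
    ·  E  A  A  A  V  A  V  R  R  V
 ·  0  0  0  0  0  0  0  0  0  0  0
 T  0  0  0  0  0  0  0  0  0  0  0
 E  0  1  1  1  1  1  1  1  1  1  1
 Z  0  1  1  1  1  1  1  1  1  1  1
 N  0  1  1  1  1  1  1  1  1  1  1
 V  0  1  1  1  1  2  2  2  2  2  2
 N  0  1  1  1  1  2  2  2  2  2  2
 R  0  1  1  1  1  2  2  2  3  3  3
 E  0  1  1  1  1  2  2  2  3  3  3
 Z  0  1  1  1  1  2  2  2  3  3  3
 T  0  1  1  1  1  2  2  2  3  3  3
 A  0  1  2  2  2  2  3  3  3  3  3
dp[11][10] = 3. One LCS (by backtracking along matches): EVR.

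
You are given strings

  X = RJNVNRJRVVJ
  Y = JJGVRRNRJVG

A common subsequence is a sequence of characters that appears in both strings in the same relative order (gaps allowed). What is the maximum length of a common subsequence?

Let dp[i][j] be the LCS length of the first i characters of X and the first j characters of Y. dp[i][j] = dp[i-1][j-1]+1 when the i-th and j-th characters match, else max(dp[i-1][j], dp[i][j-1]).
    ·  J  J  G  V  R  R  N  R  J  V  G
 ·  0  0  0  0  0  0  0  0  0  0  0  0
 R  0  0  0  0  0  1  1  1  1  1  1  1
 J  0  1  1  1  1  1  1  1  1  2  2  2
 N  0  1  1  1  1  1  1  2  2  2  2  2
 V  0  1  1  1  2  2  2  2  2  2  3  3
 N  0  1  1  1  2  2  2  3  3  3  3  3
 R  0  1  1  1  2  3  3  3  4  4  4  4
 J  0  1  2  2  2  3  3  3  4  5  5  5
 R  0  1  2  2  2  3  4  4  4  5  5  5
 V  0  1  2  2  3  3  4  4  4  5  6  6
 V  0  1  2  2  3  3  4  4  4  5  6  6
 J  0  1  2  2  3  3  4  4  4  5  6  6
dp[11][11] = 6. One LCS (by backtracking along matches): JVNRJV.

6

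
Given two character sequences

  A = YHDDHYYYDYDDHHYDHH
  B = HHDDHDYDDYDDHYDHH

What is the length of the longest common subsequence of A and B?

14

One common subsequence of length 14: H (A #2, B #2), D (A #3, B #3), D (A #4, B #4), H (A #5, B #5), Y (A #6, B #7), D (A #9, B #9), Y (A #10, B #10), D (A #11, B #11), D (A #12, B #12), H (A #14, B #13), Y (A #15, B #14), D (A #16, B #15), H (A #17, B #16), H (A #18, B #17), and the DP table's final entry dp[18][17] is also 14, so no common subsequence is longer.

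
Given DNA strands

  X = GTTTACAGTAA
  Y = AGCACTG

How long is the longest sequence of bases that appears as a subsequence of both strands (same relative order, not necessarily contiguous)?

Let dp[i][j] be the LCS length of the first i bases of X and the first j bases of Y. dp[i][j] = dp[i-1][j-1]+1 when the i-th and j-th bases match, else max(dp[i-1][j], dp[i][j-1]).
    ·  A  G  C  A  C  T  G
 ·  0  0  0  0  0  0  0  0
 G  0  0  1  1  1  1  1  1
 T  0  0  1  1  1  1  2  2
 T  0  0  1  1  1  1  2  2
 T  0  0  1  1  1  1  2  2
 A  0  1  1  1  2  2  2  2
 C  0  1  1  2  2  3  3  3
 A  0  1  1  2  3  3  3  3
 G  0  1  2  2  3  3  3  4
 T  0  1  2  2  3  3  4  4
 A  0  1  2  2  3  3  4  4
 A  0  1  2  2  3  3  4  4
dp[11][7] = 4. One LCS (by backtracking along matches): GACG.

4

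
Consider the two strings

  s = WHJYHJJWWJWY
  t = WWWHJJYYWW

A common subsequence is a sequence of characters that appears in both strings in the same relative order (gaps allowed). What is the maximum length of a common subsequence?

6

Let dp[i][j] be the LCS length of the first i characters of s and the first j characters of t. dp[i][j] = dp[i-1][j-1]+1 when the i-th and j-th characters match, else max(dp[i-1][j], dp[i][j-1]).
    ·  W  W  W  H  J  J  Y  Y  W  W
 ·  0  0  0  0  0  0  0  0  0  0  0
 W  0  1  1  1  1  1  1  1  1  1  1
 H  0  1  1  1  2  2  2  2  2  2  2
 J  0  1  1  1  2  3  3  3  3  3  3
 Y  0  1  1  1  2  3  3  4  4  4  4
 H  0  1  1  1  2  3  3  4  4  4  4
 J  0  1  1  1  2  3  4  4  4  4  4
 J  0  1  1  1  2  3  4  4  4  4  4
 W  0  1  2  2  2  3  4  4  4  5  5
 W  0  1  2  3  3  3  4  4  4  5  6
 J  0  1  2  3  3  4  4  4  4  5  6
 W  0  1  2  3  3  4  4  4  4  5  6
 Y  0  1  2  3  3  4  4  5  5  5  6
dp[12][10] = 6. One LCS (by backtracking along matches): WHJYWW.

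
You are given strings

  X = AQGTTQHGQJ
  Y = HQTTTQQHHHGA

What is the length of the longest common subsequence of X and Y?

One common subsequence of length 6: Q (X #2, Y #2), T (X #4, Y #4), T (X #5, Y #5), Q (X #6, Y #7), H (X #7, Y #10), G (X #8, Y #11). Since dp[10][12] = 6, nothing longer is possible.

6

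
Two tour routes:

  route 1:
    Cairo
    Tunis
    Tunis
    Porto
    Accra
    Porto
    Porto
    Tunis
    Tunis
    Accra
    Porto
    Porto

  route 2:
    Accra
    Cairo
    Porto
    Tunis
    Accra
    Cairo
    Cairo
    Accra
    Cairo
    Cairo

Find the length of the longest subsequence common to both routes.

Match Cairo [1,2], Tunis [3,4], Accra [5,5], Accra [10,8] — 4 stops in the same relative order in both. The LCS DP gives dp[12][10] = 4, so this is optimal.

4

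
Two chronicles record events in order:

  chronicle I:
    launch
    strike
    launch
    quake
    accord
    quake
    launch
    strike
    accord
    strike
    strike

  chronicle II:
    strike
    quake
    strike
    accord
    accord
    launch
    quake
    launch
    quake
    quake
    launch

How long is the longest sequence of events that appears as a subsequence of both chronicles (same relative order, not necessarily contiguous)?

Pick launch (chronicle I #1, chronicle II #6), launch (chronicle I #3, chronicle II #8), quake (chronicle I #4, chronicle II #9), quake (chronicle I #6, chronicle II #10), launch (chronicle I #7, chronicle II #11); all 5 events appear in both, in order. Since dp[11][11] = 5, nothing longer is possible.

5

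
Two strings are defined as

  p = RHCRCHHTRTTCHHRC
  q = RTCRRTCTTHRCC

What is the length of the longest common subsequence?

9

Match R at p[1]=q[1], C at p[3]=q[3], R at p[4]=q[5], C at p[5]=q[7], T at p[10]=q[8], T at p[11]=q[9], H at p[14]=q[10], R at p[15]=q[11], C at p[16]=q[13] — 9 characters in the same relative order in both. dp[16][13] = 9 confirms this is the maximum.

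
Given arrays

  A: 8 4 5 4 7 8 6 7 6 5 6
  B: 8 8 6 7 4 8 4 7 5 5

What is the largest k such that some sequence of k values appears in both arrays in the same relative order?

5

Let dp[i][j] be the LCS length of the first i values of A and the first j values of B. dp[i][j] = dp[i-1][j-1]+1 when the i-th and j-th values match, else max(dp[i-1][j], dp[i][j-1]).
    ·  8  8  6  7  4  8  4  7  5  5
 ·  0  0  0  0  0  0  0  0  0  0  0
 8  0  1  1  1  1  1  1  1  1  1  1
 4  0  1  1  1  1  2  2  2  2  2  2
 5  0  1  1  1  1  2  2  2  2  3  3
 4  0  1  1  1  1  2  2  3  3  3  3
 7  0  1  1  1  2  2  2  3  4  4  4
 8  0  1  2  2  2  2  3  3  4  4  4
 6  0  1  2  3  3  3  3  3  4  4  4
 7  0  1  2  3  4  4  4  4  4  4  4
 6  0  1  2  3  4  4  4  4  4  4  4
 5  0  1  2  3  4  4  4  4  4  5  5
 6  0  1  2  3  4  4  4  4  4  5  5
dp[11][10] = 5. One LCS (by backtracking along matches): 8, 4, 4, 7, 5.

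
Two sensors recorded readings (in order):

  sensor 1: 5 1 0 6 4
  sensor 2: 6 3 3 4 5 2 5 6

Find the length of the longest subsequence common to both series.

Let dp[i][j] be the LCS length of the first i values of sensor 1 and the first j values of sensor 2. dp[i][j] = dp[i-1][j-1]+1 when the i-th and j-th values match, else max(dp[i-1][j], dp[i][j-1]).
    ·  6  3  3  4  5  2  5  6
 ·  0  0  0  0  0  0  0  0  0
 5  0  0  0  0  0  1  1  1  1
 1  0  0  0  0  0  1  1  1  1
 0  0  0  0  0  0  1  1  1  1
 6  0  1  1  1  1  1  1  1  2
 4  0  1  1  1  2  2  2  2  2
dp[5][8] = 2. One LCS (by backtracking along matches): 5, 6.

2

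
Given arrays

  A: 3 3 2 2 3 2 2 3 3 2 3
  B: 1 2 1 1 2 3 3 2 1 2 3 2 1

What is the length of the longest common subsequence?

7

Pick 2 at A[3]=B[2] → 2 at A[4]=B[5] → 3 at A[5]=B[7] → 2 at A[6]=B[8] → 2 at A[7]=B[10] → 3 at A[9]=B[11] → 2 at A[10]=B[12]; all 7 values appear in both, in order. The LCS DP gives dp[11][13] = 7, so this is optimal.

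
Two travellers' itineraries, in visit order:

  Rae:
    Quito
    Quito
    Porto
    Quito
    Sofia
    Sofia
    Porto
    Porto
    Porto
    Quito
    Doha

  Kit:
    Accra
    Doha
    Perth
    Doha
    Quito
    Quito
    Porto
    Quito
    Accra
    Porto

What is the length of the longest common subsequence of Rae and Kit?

5

Match Quito at Rae[1]=Kit[5], then Quito at Rae[2]=Kit[6], then Porto at Rae[3]=Kit[7], then Quito at Rae[4]=Kit[8], then Porto at Rae[9]=Kit[10] — 5 stops in the same relative order in both. The LCS DP gives dp[11][10] = 5, so this is optimal.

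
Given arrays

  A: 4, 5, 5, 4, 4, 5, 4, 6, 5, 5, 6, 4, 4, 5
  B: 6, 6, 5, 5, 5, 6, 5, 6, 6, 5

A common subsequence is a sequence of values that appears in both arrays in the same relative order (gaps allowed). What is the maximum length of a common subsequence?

7

Taking 5 [2,3] → 5 [3,4] → 5 [6,5] → 6 [8,6] → 5 [9,7] → 6 [11,9] → 5 [14,10] gives a common subsequence of length 7, and the DP table's final entry dp[14][10] is also 7, so no common subsequence is longer.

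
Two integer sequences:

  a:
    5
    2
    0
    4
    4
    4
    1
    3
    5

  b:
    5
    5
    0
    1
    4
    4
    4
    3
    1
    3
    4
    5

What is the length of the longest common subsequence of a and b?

Let dp[i][j] be the LCS length of the first i values of a and the first j values of b. dp[i][j] = dp[i-1][j-1]+1 when the i-th and j-th values match, else max(dp[i-1][j], dp[i][j-1]).
    ·  5  5  0  1  4  4  4  3  1  3  4  5
 ·  0  0  0  0  0  0  0  0  0  0  0  0  0
 5  0  1  1  1  1  1  1  1  1  1  1  1  1
 2  0  1  1  1  1  1  1  1  1  1  1  1  1
 0  0  1  1  2  2  2  2  2  2  2  2  2  2
 4  0  1  1  2  2  3  3  3  3  3  3  3  3
 4  0  1  1  2  2  3  4  4  4  4  4  4  4
 4  0  1  1  2  2  3  4  5  5  5  5  5  5
 1  0  1  1  2  3  3  4  5  5  6  6  6  6
 3  0  1  1  2  3  3  4  5  6  6  7  7  7
 5  0  1  2  2  3  3  4  5  6  6  7  7  8
dp[9][12] = 8. One LCS (by backtracking along matches): 5, 0, 4, 4, 4, 1, 3, 5.

8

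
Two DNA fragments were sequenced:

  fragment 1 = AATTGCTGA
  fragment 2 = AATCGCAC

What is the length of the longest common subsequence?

6

Taking A at fragment 1[1]=fragment 2[1]; then A at fragment 1[2]=fragment 2[2]; then T at fragment 1[3]=fragment 2[3]; then G at fragment 1[5]=fragment 2[5]; then C at fragment 1[6]=fragment 2[6]; then A at fragment 1[9]=fragment 2[7] gives a common subsequence of length 6. The LCS DP gives dp[9][8] = 6, so this is optimal.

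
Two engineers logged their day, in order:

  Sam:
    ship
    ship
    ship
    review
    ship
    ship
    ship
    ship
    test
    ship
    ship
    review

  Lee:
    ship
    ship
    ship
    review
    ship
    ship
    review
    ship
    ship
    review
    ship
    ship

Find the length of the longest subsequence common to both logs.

One common subsequence of length 10: ship at Sam[1]=Lee[1], then ship at Sam[2]=Lee[2], then ship at Sam[3]=Lee[3], then review at Sam[4]=Lee[4], then ship at Sam[5]=Lee[5], then ship at Sam[6]=Lee[6], then ship at Sam[7]=Lee[8], then ship at Sam[8]=Lee[9], then ship at Sam[10]=Lee[11], then ship at Sam[11]=Lee[12]. Since dp[12][12] = 10, nothing longer is possible.

10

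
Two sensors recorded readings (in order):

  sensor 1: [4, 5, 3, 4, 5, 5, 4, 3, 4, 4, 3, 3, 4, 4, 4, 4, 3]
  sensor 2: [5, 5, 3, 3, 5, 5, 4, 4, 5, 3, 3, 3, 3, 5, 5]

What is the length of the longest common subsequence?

Match 5 (sensor 1 #2, sensor 2 #2), then 3 (sensor 1 #3, sensor 2 #4), then 5 (sensor 1 #5, sensor 2 #5), then 5 (sensor 1 #6, sensor 2 #6), then 4 (sensor 1 #7, sensor 2 #8), then 3 (sensor 1 #8, sensor 2 #10), then 3 (sensor 1 #11, sensor 2 #11), then 3 (sensor 1 #12, sensor 2 #12), then 3 (sensor 1 #17, sensor 2 #13) — 9 values in the same relative order in both. dp[17][15] = 9 confirms this is the maximum.

9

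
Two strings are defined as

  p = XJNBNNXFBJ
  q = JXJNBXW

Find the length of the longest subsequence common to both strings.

5

Let dp[i][j] be the LCS length of the first i characters of p and the first j characters of q. dp[i][j] = dp[i-1][j-1]+1 when the i-th and j-th characters match, else max(dp[i-1][j], dp[i][j-1]).
    ·  J  X  J  N  B  X  W
 ·  0  0  0  0  0  0  0  0
 X  0  0  1  1  1  1  1  1
 J  0  1  1  2  2  2  2  2
 N  0  1  1  2  3  3  3  3
 B  0  1  1  2  3  4  4  4
 N  0  1  1  2  3  4  4  4
 N  0  1  1  2  3  4  4  4
 X  0  1  2  2  3  4  5  5
 F  0  1  2  2  3  4  5  5
 B  0  1  2  2  3  4  5  5
 J  0  1  2  3  3  4  5  5
dp[10][7] = 5. One LCS (by backtracking along matches): XJNBX.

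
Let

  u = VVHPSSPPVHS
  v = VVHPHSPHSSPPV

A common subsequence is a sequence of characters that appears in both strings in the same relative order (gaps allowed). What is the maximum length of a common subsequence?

9

Let dp[i][j] be the LCS length of the first i characters of u and the first j characters of v. dp[i][j] = dp[i-1][j-1]+1 when the i-th and j-th characters match, else max(dp[i-1][j], dp[i][j-1]).
    ·  V  V  H  P  H  S  P  H  S  S  P  P  V
 ·  0  0  0  0  0  0  0  0  0  0  0  0  0  0
 V  0  1  1  1  1  1  1  1  1  1  1  1  1  1
 V  0  1  2  2  2  2  2  2  2  2  2  2  2  2
 H  0  1  2  3  3  3  3  3  3  3  3  3  3  3
 P  0  1  2  3  4  4  4  4  4  4  4  4  4  4
 S  0  1  2  3  4  4  5  5  5  5  5  5  5  5
 S  0  1  2  3  4  4  5  5  5  6  6  6  6  6
 P  0  1  2  3  4  4  5  6  6  6  6  7  7  7
 P  0  1  2  3  4  4  5  6  6  6  6  7  8  8
 V  0  1  2  3  4  4  5  6  6  6  6  7  8  9
 H  0  1  2  3  4  5  5  6  7  7  7  7  8  9
 S  0  1  2  3  4  5  6  6  7  8  8  8  8  9
dp[11][13] = 9. One LCS (by backtracking along matches): VVHPSSPPV.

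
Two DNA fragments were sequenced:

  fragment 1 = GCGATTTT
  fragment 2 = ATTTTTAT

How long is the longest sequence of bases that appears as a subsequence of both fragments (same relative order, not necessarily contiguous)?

5

Let dp[i][j] be the LCS length of the first i bases of fragment 1 and the first j bases of fragment 2. dp[i][j] = dp[i-1][j-1]+1 when the i-th and j-th bases match, else max(dp[i-1][j], dp[i][j-1]).
    ·  A  T  T  T  T  T  A  T
 ·  0  0  0  0  0  0  0  0  0
 G  0  0  0  0  0  0  0  0  0
 C  0  0  0  0  0  0  0  0  0
 G  0  0  0  0  0  0  0  0  0
 A  0  1  1  1  1  1  1  1  1
 T  0  1  2  2  2  2  2  2  2
 T  0  1  2  3  3  3  3  3  3
 T  0  1  2  3  4  4  4  4  4
 T  0  1  2  3  4  5  5  5  5
dp[8][8] = 5. One LCS (by backtracking along matches): ATTTT.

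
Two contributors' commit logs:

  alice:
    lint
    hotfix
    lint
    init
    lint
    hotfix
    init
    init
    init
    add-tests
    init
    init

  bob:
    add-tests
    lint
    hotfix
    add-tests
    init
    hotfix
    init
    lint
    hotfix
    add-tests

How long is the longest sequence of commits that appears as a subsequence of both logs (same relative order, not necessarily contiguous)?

Taking lint [1,2]; then hotfix [2,6]; then init [4,7]; then lint [5,8]; then hotfix [6,9]; then add-tests [10,10] gives a common subsequence of length 6. dp[12][10] = 6 confirms this is the maximum.

6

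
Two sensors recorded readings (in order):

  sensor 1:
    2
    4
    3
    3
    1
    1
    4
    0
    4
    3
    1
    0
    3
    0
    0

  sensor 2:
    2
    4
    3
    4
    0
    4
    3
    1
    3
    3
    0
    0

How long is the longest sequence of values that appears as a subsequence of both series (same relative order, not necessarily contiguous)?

11

Pick 2 (sensor 1 #1, sensor 2 #1), 4 (sensor 1 #2, sensor 2 #2), 3 (sensor 1 #4, sensor 2 #3), 4 (sensor 1 #7, sensor 2 #4), 0 (sensor 1 #8, sensor 2 #5), 4 (sensor 1 #9, sensor 2 #6), 3 (sensor 1 #10, sensor 2 #7), 1 (sensor 1 #11, sensor 2 #8), 3 (sensor 1 #13, sensor 2 #10), 0 (sensor 1 #14, sensor 2 #11), 0 (sensor 1 #15, sensor 2 #12); all 11 values appear in both, in order, and the DP table's final entry dp[15][12] is also 11, so no common subsequence is longer.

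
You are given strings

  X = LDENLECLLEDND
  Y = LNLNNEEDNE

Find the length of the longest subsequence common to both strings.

7

Taking L (X #1, Y #1), N (X #4, Y #2), L (X #5, Y #3), E (X #6, Y #6), E (X #10, Y #7), D (X #11, Y #8), N (X #12, Y #9) gives a common subsequence of length 7. dp[13][10] = 7 confirms this is the maximum.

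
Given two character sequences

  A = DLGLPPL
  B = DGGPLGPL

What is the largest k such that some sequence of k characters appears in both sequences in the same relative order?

Let dp[i][j] be the LCS length of the first i characters of A and the first j characters of B. dp[i][j] = dp[i-1][j-1]+1 when the i-th and j-th characters match, else max(dp[i-1][j], dp[i][j-1]).
    ·  D  G  G  P  L  G  P  L
 ·  0  0  0  0  0  0  0  0  0
 D  0  1  1  1  1  1  1  1  1
 L  0  1  1  1  1  2  2  2  2
 G  0  1  2  2  2  2  3  3  3
 L  0  1  2  2  2  3  3  3  4
 P  0  1  2  2  3  3  3  4  4
 P  0  1  2  2  3  3  3  4  4
 L  0  1  2  2  3  4  4  4  5
dp[7][8] = 5. One LCS (by backtracking along matches): DLGPL.

5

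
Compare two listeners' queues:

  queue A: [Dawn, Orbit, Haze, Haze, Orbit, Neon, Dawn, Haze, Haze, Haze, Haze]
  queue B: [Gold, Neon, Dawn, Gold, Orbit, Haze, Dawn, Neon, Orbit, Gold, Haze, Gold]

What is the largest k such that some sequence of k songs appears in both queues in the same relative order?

5

Match Dawn at queue A[1]=queue B[3] → Orbit at queue A[2]=queue B[5] → Haze at queue A[3]=queue B[6] → Orbit at queue A[5]=queue B[9] → Haze at queue A[8]=queue B[11] — 5 songs in the same relative order in both. The LCS DP gives dp[11][12] = 5, so this is optimal.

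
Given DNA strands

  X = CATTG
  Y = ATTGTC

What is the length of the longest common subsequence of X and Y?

4

One common subsequence of length 4: A (X #2, Y #1) → T (X #3, Y #2) → T (X #4, Y #3) → G (X #5, Y #4). Since dp[5][6] = 4, nothing longer is possible.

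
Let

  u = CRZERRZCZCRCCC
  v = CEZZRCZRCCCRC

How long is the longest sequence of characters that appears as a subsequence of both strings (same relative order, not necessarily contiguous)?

9

Match C at u[1]=v[1], Z at u[3]=v[4], R at u[6]=v[5], C at u[8]=v[6], Z at u[9]=v[7], C at u[10]=v[9], C at u[12]=v[10], C at u[13]=v[11], C at u[14]=v[13] — 9 characters in the same relative order in both, and the DP table's final entry dp[14][13] is also 9, so no common subsequence is longer.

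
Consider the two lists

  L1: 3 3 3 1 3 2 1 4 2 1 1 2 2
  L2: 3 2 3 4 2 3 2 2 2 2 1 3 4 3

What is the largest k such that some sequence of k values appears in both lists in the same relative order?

7

One common subsequence of length 7: 3 (L1 #1, L2 #1); then 3 (L1 #2, L2 #3); then 3 (L1 #5, L2 #6); then 2 (L1 #6, L2 #7); then 2 (L1 #9, L2 #8); then 2 (L1 #12, L2 #9); then 2 (L1 #13, L2 #10). dp[13][14] = 7 confirms this is the maximum.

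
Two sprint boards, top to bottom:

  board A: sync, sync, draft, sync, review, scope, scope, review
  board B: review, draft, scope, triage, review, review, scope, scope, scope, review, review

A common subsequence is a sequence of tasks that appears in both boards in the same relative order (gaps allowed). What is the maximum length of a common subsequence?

Pick draft (board A #3, board B #2), review (board A #5, board B #6), scope (board A #6, board B #8), scope (board A #7, board B #9), review (board A #8, board B #11); all 5 tasks appear in both, in order. Since dp[8][11] = 5, nothing longer is possible.

5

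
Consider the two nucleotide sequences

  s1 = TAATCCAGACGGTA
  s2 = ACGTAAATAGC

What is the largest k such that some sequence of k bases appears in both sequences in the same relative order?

7

One common subsequence of length 7: T at s1[1]=s2[4]; then A at s1[2]=s2[6]; then A at s1[3]=s2[7]; then T at s1[4]=s2[8]; then A at s1[7]=s2[9]; then G at s1[8]=s2[10]; then C at s1[10]=s2[11]. Since dp[14][11] = 7, nothing longer is possible.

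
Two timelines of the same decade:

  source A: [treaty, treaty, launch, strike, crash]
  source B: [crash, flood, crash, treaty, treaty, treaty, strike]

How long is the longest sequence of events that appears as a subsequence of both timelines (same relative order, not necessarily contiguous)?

3

One common subsequence of length 3: treaty [1,5]; then treaty [2,6]; then strike [4,7], and the DP table's final entry dp[5][7] is also 3, so no common subsequence is longer.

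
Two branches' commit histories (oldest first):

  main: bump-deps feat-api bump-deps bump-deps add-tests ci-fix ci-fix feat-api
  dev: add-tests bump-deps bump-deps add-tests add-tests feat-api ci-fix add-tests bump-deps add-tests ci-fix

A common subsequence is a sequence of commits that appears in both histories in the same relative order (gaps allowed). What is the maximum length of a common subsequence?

Pick bump-deps at main[1]=dev[3], feat-api at main[2]=dev[6], bump-deps at main[4]=dev[9], add-tests at main[5]=dev[10], ci-fix at main[7]=dev[11]; all 5 commits appear in both, in order. dp[8][11] = 5 confirms this is the maximum.

5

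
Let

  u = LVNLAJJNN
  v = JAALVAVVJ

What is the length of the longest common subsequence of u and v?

4

Let dp[i][j] be the LCS length of the first i characters of u and the first j characters of v. dp[i][j] = dp[i-1][j-1]+1 when the i-th and j-th characters match, else max(dp[i-1][j], dp[i][j-1]).
    ·  J  A  A  L  V  A  V  V  J
 ·  0  0  0  0  0  0  0  0  0  0
 L  0  0  0  0  1  1  1  1  1  1
 V  0  0  0  0  1  2  2  2  2  2
 N  0  0  0  0  1  2  2  2  2  2
 L  0  0  0  0  1  2  2  2  2  2
 A  0  0  1  1  1  2  3  3  3  3
 J  0  1  1  1  1  2  3  3  3  4
 J  0  1  1  1  1  2  3  3  3  4
 N  0  1  1  1  1  2  3  3  3  4
 N  0  1  1  1  1  2  3  3  3  4
dp[9][9] = 4. One LCS (by backtracking along matches): LVAJ.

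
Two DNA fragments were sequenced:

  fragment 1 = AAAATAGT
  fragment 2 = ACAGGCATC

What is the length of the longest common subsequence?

4

Taking A [1,1], A [2,3], A [4,7], T [5,8] gives a common subsequence of length 4. dp[8][9] = 4 confirms this is the maximum.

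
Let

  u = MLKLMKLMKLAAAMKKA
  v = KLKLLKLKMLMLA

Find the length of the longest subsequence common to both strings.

9

Taking L at u[2]=v[2], then K at u[3]=v[3], then L at u[4]=v[5], then K at u[6]=v[6], then L at u[7]=v[7], then M at u[8]=v[9], then L at u[10]=v[10], then M at u[14]=v[11], then A at u[17]=v[13] gives a common subsequence of length 9, and the DP table's final entry dp[17][13] is also 9, so no common subsequence is longer.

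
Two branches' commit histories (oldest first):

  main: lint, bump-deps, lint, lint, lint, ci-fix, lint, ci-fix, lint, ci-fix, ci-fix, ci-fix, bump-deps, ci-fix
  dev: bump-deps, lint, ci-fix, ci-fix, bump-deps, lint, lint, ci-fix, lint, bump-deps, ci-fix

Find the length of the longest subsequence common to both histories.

Pick lint [1,2], bump-deps [2,5], lint [5,6], lint [7,7], ci-fix [8,8], lint [9,9], bump-deps [13,10], ci-fix [14,11]; all 8 commits appear in both, in order. The LCS DP gives dp[14][11] = 8, so this is optimal.

8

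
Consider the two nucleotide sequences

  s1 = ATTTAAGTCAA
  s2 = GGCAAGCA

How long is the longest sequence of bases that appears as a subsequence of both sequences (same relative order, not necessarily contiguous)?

5

Match A [5,4]; then A [6,5]; then G [7,6]; then C [9,7]; then A [11,8] — 5 bases in the same relative order in both, and the DP table's final entry dp[11][8] is also 5, so no common subsequence is longer.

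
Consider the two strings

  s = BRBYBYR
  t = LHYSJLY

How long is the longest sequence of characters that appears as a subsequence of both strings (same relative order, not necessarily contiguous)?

Match Y [4,3] → Y [6,7] — 2 characters in the same relative order in both. Since dp[7][7] = 2, nothing longer is possible.

2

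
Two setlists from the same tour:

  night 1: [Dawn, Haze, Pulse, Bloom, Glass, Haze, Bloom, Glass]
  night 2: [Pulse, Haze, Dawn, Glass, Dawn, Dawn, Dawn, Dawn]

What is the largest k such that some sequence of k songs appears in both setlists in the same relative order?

3

Match Pulse (night 1 #3, night 2 #1) → Haze (night 1 #6, night 2 #2) → Glass (night 1 #8, night 2 #4) — 3 songs in the same relative order in both. Since dp[8][8] = 3, nothing longer is possible.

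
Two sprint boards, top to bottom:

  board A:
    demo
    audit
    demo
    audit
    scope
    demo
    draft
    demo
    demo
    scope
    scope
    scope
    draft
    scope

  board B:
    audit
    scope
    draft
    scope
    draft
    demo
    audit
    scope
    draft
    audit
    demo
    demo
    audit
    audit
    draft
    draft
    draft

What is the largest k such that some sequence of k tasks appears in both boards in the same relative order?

8

Taking audit at board A[2]=board B[1], then demo at board A[3]=board B[6], then audit at board A[4]=board B[7], then scope at board A[5]=board B[8], then draft at board A[7]=board B[9], then demo at board A[8]=board B[11], then demo at board A[9]=board B[12], then draft at board A[13]=board B[17] gives a common subsequence of length 8, and the DP table's final entry dp[14][17] is also 8, so no common subsequence is longer.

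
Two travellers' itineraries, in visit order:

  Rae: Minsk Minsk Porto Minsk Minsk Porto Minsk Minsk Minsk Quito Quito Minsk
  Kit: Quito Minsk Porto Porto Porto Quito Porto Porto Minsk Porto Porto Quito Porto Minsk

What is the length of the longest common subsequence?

Pick Minsk at Rae[1]=Kit[2] → Minsk at Rae[2]=Kit[9] → Porto at Rae[3]=Kit[10] → Porto at Rae[6]=Kit[11] → Quito at Rae[10]=Kit[12] → Minsk at Rae[12]=Kit[14]; all 6 stops appear in both, in order, and the DP table's final entry dp[12][14] is also 6, so no common subsequence is longer.

6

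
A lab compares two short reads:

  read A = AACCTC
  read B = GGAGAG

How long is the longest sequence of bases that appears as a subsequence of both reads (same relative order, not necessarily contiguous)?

One common subsequence of length 2: A [1,3], then A [2,5]. dp[6][6] = 2 confirms this is the maximum.

2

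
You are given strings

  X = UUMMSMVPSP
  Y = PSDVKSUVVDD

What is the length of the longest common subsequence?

Let dp[i][j] be the LCS length of the first i characters of X and the first j characters of Y. dp[i][j] = dp[i-1][j-1]+1 when the i-th and j-th characters match, else max(dp[i-1][j], dp[i][j-1]).
    ·  P  S  D  V  K  S  U  V  V  D  D
 ·  0  0  0  0  0  0  0  0  0  0  0  0
 U  0  0  0  0  0  0  0  1  1  1  1  1
 U  0  0  0  0  0  0  0  1  1  1  1  1
 M  0  0  0  0  0  0  0  1  1  1  1  1
 M  0  0  0  0  0  0  0  1  1  1  1  1
 S  0  0  1  1  1  1  1  1  1  1  1  1
 M  0  0  1  1  1  1  1  1  1  1  1  1
 V  0  0  1  1  2  2  2  2  2  2  2  2
 P  0  1  1  1  2  2  2  2  2  2  2  2
 S  0  1  2  2  2  2  3  3  3  3  3  3
 P  0  1  2  2  2  2  3  3  3  3  3  3
dp[10][11] = 3. One LCS (by backtracking along matches): SVS.

3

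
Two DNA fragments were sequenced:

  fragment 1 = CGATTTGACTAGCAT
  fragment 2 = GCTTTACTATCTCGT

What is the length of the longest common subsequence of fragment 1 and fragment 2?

10

Taking C at fragment 1[1]=fragment 2[2], T at fragment 1[4]=fragment 2[3], T at fragment 1[5]=fragment 2[4], T at fragment 1[6]=fragment 2[5], A at fragment 1[8]=fragment 2[6], C at fragment 1[9]=fragment 2[7], T at fragment 1[10]=fragment 2[8], A at fragment 1[11]=fragment 2[9], G at fragment 1[12]=fragment 2[14], T at fragment 1[15]=fragment 2[15] gives a common subsequence of length 10, and the DP table's final entry dp[15][15] is also 10, so no common subsequence is longer.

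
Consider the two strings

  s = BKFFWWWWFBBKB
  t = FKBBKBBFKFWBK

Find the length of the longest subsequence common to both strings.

7

Taking B [1,4], K [2,5], F [3,8], F [4,10], W [8,11], B [11,12], K [12,13] gives a common subsequence of length 7. dp[13][13] = 7 confirms this is the maximum.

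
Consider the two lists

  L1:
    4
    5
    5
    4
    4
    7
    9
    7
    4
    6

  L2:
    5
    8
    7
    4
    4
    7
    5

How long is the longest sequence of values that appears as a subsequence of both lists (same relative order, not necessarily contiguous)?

Let dp[i][j] be the LCS length of the first i values of L1 and the first j values of L2. dp[i][j] = dp[i-1][j-1]+1 when the i-th and j-th values match, else max(dp[i-1][j], dp[i][j-1]).
    ·  5  8  7  4  4  7  5
 ·  0  0  0  0  0  0  0  0
 4  0  0  0  0  1  1  1  1
 5  0  1  1  1  1  1  1  2
 5  0  1  1  1  1  1  1  2
 4  0  1  1  1  2  2  2  2
 4  0  1  1  1  2  3  3  3
 7  0  1  1  2  2  3  4  4
 9  0  1  1  2  2  3  4  4
 7  0  1  1  2  2  3  4  4
 4  0  1  1  2  3  3  4  4
 6  0  1  1  2  3  3  4  4
dp[10][7] = 4. One LCS (by backtracking along matches): 5, 4, 4, 7.

4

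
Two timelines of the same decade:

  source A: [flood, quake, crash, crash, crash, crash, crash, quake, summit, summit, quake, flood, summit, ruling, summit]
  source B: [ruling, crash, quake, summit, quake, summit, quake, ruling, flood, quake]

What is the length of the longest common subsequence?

One common subsequence of length 6: crash [7,2], then quake [8,3], then summit [9,4], then summit [10,6], then quake [11,7], then flood [12,9]. The LCS DP gives dp[15][10] = 6, so this is optimal.

6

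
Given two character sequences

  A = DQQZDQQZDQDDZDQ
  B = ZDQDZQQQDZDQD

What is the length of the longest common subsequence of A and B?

10

Match D [1,2], Q [2,3], Z [4,5], Q [6,6], Q [7,7], Q [10,8], D [12,9], Z [13,10], D [14,11], Q [15,12] — 10 characters in the same relative order in both. The LCS DP gives dp[15][13] = 10, so this is optimal.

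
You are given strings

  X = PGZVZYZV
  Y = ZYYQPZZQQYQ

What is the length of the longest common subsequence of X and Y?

4

Match P (X #1, Y #5); then Z (X #3, Y #6); then Z (X #5, Y #7); then Y (X #6, Y #10) — 4 characters in the same relative order in both. Since dp[8][11] = 4, nothing longer is possible.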